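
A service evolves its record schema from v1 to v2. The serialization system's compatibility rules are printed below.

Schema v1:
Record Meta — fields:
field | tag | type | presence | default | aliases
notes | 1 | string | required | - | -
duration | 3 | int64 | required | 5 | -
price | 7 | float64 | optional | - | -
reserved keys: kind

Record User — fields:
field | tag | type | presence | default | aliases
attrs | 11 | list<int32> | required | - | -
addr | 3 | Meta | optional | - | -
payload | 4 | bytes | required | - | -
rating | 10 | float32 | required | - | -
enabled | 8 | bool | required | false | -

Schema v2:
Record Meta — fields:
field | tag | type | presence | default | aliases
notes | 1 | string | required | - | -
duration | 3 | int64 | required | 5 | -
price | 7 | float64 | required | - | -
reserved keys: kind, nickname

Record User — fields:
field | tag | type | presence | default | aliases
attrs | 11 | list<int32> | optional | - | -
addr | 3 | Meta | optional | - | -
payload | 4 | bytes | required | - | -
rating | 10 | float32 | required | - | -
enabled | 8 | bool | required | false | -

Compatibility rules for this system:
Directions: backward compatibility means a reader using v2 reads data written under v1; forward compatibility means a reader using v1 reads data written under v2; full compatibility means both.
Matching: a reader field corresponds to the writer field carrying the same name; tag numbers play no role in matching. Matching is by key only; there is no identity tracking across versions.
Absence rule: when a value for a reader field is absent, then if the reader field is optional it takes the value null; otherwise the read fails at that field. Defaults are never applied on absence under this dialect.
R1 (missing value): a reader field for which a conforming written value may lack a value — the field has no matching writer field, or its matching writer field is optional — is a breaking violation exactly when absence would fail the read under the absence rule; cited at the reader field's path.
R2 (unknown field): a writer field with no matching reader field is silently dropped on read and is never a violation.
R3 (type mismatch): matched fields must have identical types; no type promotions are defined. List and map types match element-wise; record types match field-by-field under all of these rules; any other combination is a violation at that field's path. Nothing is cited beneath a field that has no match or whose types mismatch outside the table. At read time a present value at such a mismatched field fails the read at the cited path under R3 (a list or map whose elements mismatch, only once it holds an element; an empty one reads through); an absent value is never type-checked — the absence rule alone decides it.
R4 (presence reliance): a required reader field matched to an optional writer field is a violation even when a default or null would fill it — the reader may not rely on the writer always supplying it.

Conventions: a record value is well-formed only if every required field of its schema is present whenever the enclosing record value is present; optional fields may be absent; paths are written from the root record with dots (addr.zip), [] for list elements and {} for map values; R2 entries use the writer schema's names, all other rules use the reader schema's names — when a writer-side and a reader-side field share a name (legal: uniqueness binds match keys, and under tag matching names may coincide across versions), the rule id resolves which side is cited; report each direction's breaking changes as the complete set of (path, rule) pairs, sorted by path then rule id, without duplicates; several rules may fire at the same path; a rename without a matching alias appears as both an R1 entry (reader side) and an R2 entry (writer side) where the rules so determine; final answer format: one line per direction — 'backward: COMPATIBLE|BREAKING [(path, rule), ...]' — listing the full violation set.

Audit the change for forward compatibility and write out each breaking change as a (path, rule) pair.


forward: BREAKING [(attrs, R1), (attrs, R4)]

each type pair in User: writer, then reader
forward on User — v1 reading data written by v2:
  attrs: paired with writer attrs (list<int32> -> list<int32>; writer optional)
  addr: paired with writer addr (Meta -> Meta; writer optional)
  payload: paired with writer payload (bytes -> bytes; writer required)
  rating: paired with writer rating (float32 -> float32; writer required)
  enabled: paired with writer enabled (bool -> bool; writer required)
  addr.notes: paired with writer addr.notes (string -> string; writer required)
  addr.duration: paired with writer addr.duration (int64 -> int64; writer required)
  addr.price: paired with writer addr.price (float64 -> float64; writer required)
  breaking: (attrs, R1)
  breaking: (attrs, R4)
  forward on User therefore BREAKING (2)
the other User changes do not affect what is asked:
  field price in record Meta: optional changed to required -> affects backward compatibility only, which is not asked


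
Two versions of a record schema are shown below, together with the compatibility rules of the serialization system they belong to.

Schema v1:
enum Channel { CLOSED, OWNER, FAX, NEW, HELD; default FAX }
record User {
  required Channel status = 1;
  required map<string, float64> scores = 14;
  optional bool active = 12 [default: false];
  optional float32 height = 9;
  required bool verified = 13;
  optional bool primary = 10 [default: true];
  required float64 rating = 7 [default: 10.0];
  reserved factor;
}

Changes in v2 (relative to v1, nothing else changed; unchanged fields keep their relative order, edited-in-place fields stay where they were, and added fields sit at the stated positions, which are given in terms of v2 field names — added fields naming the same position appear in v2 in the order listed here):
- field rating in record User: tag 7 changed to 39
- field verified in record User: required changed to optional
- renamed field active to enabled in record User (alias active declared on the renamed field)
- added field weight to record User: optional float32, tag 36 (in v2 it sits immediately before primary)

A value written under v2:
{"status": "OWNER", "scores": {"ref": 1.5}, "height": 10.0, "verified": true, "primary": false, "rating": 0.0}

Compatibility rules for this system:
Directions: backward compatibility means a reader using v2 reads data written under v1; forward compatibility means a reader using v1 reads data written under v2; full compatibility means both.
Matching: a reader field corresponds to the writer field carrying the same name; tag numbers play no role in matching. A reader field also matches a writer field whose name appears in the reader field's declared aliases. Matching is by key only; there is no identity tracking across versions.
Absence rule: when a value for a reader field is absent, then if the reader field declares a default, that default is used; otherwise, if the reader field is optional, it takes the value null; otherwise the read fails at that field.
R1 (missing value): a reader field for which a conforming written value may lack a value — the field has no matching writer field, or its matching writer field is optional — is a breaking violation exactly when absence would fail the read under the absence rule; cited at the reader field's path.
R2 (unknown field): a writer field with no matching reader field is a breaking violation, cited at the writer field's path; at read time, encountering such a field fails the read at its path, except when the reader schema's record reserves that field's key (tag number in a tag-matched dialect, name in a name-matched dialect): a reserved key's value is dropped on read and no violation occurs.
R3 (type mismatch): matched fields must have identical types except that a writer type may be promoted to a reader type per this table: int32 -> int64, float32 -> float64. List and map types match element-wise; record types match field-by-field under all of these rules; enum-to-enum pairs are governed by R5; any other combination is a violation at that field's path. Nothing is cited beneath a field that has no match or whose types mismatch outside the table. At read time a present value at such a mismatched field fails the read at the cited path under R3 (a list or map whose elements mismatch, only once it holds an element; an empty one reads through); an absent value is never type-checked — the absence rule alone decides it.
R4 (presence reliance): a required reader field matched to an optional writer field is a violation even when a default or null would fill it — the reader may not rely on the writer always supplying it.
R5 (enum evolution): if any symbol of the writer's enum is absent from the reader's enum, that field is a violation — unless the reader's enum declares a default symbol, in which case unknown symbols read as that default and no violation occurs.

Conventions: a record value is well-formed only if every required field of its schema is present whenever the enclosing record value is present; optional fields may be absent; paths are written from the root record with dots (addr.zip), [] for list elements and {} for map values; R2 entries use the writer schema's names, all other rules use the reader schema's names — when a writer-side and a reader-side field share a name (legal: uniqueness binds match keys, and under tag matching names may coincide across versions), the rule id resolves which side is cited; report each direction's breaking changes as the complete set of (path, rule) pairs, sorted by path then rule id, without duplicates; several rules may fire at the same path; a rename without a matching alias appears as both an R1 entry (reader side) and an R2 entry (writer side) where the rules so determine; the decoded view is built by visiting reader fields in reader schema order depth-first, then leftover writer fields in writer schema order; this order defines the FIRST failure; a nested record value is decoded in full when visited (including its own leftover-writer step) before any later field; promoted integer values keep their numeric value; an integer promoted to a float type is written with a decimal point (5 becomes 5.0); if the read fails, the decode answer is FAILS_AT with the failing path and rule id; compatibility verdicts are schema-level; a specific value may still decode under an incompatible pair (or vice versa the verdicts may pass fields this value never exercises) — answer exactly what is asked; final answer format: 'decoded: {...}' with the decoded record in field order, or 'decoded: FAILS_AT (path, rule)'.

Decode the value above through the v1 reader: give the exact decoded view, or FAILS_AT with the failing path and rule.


decoded: {"status": "OWNER", "scores": {"ref": 1.5}, "active": false, "height": 10.0, "verified": true, "primary": false, "rating": 0.0}

arrows below run writer -> reader for User
decode walk for User under reader schema v1:
  status := "OWNER"
  scores := {"ref": 1.5}
  active := false (absent -> default)
  height := 10.0
  verified := true
  primary := false
  rating := 0.0
  => decoded: {"status": "OWNER", "scores": {"ref": 1.5}, "active": false, "height": 10.0, "verified": true, "primary": false, "rating": 0.0}
ruling out the remaining User differences:
  field rating in record User: tag 7 changed to 39 -> no rule fires on it and the decoded User view is identical with or without it
  field verified in record User: required changed to optional -> a verdict-level change on User — the shown value reads the same
  renamed field active to enabled in record User (alias active declared on the renamed field) -> a verdict-level change on User — the shown value reads the same
  added field weight to record User: optional float32, tag 36 (in v2 it sits immediately before primary) -> a verdict-level change on User — the shown value reads the same


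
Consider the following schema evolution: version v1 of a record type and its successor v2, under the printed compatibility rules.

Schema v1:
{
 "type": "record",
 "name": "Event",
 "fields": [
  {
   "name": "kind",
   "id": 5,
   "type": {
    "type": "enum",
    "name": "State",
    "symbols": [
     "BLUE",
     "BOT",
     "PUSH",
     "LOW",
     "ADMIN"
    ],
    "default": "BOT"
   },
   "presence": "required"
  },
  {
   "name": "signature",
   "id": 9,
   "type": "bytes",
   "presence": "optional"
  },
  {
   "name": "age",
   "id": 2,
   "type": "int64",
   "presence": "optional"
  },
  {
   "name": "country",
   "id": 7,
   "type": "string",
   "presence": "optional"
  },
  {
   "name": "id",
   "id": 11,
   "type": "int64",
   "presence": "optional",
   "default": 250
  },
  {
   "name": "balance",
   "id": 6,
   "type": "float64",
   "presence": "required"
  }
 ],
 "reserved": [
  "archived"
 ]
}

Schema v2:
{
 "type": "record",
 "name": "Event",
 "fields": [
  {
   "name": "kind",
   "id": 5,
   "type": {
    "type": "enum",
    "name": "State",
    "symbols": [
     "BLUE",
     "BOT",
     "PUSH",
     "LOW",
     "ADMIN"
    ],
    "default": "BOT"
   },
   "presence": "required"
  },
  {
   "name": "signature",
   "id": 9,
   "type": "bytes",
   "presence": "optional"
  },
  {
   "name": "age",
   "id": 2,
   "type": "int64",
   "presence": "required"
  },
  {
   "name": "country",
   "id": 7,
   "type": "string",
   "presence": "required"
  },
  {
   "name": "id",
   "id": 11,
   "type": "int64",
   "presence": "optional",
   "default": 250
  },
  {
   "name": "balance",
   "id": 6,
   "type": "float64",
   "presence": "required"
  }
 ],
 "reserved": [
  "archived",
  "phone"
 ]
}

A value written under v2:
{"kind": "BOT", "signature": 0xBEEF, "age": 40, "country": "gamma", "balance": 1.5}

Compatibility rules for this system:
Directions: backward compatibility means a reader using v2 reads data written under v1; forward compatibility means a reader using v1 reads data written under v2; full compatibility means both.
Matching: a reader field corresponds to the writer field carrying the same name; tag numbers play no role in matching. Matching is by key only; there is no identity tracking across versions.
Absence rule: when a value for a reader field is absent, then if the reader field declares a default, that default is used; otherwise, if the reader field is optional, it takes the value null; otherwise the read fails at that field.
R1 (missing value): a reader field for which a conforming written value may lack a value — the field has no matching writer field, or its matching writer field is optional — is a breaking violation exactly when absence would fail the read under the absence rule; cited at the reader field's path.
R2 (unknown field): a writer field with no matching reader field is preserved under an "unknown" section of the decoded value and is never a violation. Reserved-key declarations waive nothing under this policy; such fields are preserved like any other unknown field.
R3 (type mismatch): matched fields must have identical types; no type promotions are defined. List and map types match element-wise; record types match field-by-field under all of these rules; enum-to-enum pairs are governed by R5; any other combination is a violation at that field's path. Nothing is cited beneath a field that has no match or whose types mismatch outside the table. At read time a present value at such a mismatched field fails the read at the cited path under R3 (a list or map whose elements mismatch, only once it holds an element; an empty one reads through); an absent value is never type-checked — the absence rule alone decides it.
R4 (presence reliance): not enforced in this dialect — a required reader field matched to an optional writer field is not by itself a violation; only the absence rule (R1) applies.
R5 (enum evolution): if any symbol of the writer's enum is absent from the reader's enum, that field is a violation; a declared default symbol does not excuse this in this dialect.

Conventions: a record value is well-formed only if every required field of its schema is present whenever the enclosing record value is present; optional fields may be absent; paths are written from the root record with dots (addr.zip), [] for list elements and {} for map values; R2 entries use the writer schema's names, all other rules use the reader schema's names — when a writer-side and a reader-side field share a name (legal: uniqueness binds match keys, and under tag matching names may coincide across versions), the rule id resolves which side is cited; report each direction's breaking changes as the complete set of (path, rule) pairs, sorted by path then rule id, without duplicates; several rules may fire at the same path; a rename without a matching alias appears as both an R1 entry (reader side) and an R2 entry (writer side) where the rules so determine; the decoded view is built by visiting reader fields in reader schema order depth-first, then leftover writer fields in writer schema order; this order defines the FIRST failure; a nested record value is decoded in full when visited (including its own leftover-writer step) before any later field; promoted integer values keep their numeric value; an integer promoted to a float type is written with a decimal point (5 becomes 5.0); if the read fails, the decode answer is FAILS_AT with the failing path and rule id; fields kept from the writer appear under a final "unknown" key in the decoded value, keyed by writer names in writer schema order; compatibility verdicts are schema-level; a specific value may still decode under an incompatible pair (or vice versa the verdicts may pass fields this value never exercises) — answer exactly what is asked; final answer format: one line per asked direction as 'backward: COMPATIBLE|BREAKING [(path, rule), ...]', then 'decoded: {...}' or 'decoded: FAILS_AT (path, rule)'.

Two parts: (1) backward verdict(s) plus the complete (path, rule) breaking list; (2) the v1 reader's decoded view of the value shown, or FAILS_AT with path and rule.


each type pair in Event: writer, then reader
checking backward for Event: reader v2 against writer v1:
  writer required, State -> State: reader kind maps from writer kind
  writer optional, bytes -> bytes: reader signature maps from writer signature
  writer optional, int64 -> int64: reader age maps from writer age
  writer optional, string -> string: reader country maps from writer country
  writer optional, int64 -> int64: reader id maps from writer id
  writer required, float64 -> float64: reader balance maps from writer balance
  R1 fires at age
  R1 fires at country
  => backward verdict for Event: BREAKING, 2 violation(s)
decode (reader v1):
  kind := "BOT"
  signature := 0xBEEF
  age := 40
  country := "gamma"
  id := 250 (absent -> default)
  balance := 1.5
  => decoded: {"kind": "BOT", "signature": 0xBEEF, "age": 40, "country": "gamma", "id": 250, "balance": 1.5}

backward: BREAKING [(age, R1), (country, R1)]; decoded: {"kind": "BOT", "signature": 0xBEEF, "age": 40, "country": "gamma", "id": 250, "balance": 1.5}


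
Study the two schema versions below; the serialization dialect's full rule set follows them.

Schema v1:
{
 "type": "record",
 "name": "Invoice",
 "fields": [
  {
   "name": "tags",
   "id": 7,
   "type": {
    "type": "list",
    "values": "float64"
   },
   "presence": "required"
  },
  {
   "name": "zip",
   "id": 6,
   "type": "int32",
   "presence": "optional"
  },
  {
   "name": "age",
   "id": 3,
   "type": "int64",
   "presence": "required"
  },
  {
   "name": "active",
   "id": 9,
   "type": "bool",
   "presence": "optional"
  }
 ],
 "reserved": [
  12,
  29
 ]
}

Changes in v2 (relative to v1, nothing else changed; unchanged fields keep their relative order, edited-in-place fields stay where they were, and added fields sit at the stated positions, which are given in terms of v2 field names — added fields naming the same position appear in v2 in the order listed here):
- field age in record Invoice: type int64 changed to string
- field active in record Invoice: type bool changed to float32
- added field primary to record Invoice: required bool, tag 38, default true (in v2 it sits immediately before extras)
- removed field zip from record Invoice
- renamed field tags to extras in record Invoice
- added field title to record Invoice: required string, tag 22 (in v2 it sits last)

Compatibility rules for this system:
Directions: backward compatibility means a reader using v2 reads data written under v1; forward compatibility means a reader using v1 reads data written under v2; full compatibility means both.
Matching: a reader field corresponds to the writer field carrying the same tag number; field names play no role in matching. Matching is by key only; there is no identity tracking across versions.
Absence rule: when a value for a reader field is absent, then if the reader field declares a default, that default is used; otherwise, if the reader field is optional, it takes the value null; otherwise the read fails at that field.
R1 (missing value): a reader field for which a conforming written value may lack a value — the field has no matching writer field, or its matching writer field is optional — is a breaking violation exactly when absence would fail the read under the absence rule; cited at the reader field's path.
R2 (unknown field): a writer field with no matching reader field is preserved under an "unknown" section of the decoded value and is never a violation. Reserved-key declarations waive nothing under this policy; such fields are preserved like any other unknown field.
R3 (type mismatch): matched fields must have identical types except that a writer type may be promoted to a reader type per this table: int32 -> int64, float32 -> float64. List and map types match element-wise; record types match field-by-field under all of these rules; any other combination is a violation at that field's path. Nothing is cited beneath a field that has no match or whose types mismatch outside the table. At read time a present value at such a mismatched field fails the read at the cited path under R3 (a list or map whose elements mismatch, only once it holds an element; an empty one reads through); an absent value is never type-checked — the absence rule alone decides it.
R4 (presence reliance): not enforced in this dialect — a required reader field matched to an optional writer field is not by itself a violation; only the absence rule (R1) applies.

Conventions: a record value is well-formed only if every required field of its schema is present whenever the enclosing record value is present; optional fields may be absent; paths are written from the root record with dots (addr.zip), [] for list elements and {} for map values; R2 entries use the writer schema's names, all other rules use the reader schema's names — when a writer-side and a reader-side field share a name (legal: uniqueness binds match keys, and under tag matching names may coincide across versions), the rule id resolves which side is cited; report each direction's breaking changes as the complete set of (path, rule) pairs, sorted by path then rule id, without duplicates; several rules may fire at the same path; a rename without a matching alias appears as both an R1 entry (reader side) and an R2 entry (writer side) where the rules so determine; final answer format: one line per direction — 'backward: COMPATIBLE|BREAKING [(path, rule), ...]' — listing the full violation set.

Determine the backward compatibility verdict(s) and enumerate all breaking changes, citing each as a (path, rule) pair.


each type pair in Invoice: writer, then reader
checking backward for Invoice: reader v2 against writer v1:
  primary: no writer-side match
  list<float64> -> list<float64>, writer required: extras aligns to tags
  int64 -> string, writer required: age aligns to age
  bool -> float32, writer optional: active aligns to active
  title: no writer-side match
  leftover writer field: zip
  violation R3 at active
  violation R3 at age
  violation R1 at title
  => 3 violation(s): backward is BREAKING for Invoice
diffs on Invoice not affecting the asked answer:
  removed field zip from record Invoice -> no rule fires on it in Invoice's dialect; the asked verdict holds
  renamed field tags to extras in record Invoice -> no rule fires on it in Invoice's dialect; the asked verdict holds
  added field primary to record Invoice: required bool, tag 38, default true (in v2 it sits immediately before extras) -> no rule fires on it in Invoice's dialect; the asked verdict holds

backward: BREAKING [(active, R3), (age, R3), (title, R1)]


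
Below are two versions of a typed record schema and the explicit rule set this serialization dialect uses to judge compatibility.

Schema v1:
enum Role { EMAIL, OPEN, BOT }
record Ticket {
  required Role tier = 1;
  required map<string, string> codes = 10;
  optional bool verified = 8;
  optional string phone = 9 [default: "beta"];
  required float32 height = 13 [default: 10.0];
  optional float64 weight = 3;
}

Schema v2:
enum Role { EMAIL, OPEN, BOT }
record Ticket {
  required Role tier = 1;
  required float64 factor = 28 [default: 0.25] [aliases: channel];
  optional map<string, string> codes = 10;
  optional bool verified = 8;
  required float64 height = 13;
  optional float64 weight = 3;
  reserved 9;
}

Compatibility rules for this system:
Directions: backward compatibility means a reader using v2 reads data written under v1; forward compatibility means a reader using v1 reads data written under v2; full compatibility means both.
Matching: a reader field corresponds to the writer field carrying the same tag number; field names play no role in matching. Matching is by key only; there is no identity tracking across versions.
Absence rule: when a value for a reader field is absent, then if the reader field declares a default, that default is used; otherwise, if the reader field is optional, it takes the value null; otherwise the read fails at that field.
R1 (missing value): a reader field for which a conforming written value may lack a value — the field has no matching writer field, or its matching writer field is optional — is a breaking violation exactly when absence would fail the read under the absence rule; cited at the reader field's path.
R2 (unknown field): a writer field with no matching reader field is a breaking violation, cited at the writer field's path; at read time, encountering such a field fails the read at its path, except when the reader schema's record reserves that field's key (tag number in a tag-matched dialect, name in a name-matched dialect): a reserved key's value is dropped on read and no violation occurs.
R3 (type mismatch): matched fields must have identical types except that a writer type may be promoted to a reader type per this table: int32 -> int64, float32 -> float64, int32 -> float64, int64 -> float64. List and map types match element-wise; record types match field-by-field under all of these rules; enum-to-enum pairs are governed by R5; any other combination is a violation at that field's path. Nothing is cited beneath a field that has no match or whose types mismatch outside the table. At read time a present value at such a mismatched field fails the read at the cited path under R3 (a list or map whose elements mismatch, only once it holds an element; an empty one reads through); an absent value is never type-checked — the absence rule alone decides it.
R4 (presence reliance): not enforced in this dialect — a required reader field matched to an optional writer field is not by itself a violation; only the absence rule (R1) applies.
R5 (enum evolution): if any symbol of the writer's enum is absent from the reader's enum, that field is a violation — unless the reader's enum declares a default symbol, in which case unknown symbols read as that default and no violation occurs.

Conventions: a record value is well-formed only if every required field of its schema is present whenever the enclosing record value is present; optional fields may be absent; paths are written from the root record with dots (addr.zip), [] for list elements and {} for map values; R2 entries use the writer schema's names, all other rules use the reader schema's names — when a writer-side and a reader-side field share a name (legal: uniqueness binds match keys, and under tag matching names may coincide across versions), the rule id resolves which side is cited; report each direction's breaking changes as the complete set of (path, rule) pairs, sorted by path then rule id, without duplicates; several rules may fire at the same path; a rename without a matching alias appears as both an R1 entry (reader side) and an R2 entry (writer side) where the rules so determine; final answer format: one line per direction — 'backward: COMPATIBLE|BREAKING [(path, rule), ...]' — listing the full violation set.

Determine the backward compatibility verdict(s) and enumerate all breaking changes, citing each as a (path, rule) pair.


backward: COMPATIBLE []

the writer's type comes first in each Ticket pair
checking backward for Ticket: reader v2 against writer v1:
  writer required, Role -> Role: reader tier maps from writer tier
  factor has no writer counterpart
  writer required, map<string, string> -> map<string, string>: reader codes maps from writer codes
  writer optional, bool -> bool: reader verified maps from writer verified
  writer required, float32 -> float64: reader height maps from writer height
  writer optional, float64 -> float64: reader weight maps from writer weight
  writer phone: unknown to reader
  => no violations; backward on Ticket: COMPATIBLE
checking off the Ticket differences that do not matter here:
  added field factor to record Ticket: required float64, tag 28, default 0.25 (in v2 it sits immediately before codes) -> affects forward compatibility only, which is not asked
  field height in record Ticket: type float32 changed to float64 (its default is dropped) -> affects forward compatibility only, which is not asked
  field codes in record Ticket: required changed to optional -> affects forward compatibility only, which is not asked
  removed field phone from record Ticket (its key 9 joins the reserved list) -> fires no rule on Ticket, leaving the asked answer as it is


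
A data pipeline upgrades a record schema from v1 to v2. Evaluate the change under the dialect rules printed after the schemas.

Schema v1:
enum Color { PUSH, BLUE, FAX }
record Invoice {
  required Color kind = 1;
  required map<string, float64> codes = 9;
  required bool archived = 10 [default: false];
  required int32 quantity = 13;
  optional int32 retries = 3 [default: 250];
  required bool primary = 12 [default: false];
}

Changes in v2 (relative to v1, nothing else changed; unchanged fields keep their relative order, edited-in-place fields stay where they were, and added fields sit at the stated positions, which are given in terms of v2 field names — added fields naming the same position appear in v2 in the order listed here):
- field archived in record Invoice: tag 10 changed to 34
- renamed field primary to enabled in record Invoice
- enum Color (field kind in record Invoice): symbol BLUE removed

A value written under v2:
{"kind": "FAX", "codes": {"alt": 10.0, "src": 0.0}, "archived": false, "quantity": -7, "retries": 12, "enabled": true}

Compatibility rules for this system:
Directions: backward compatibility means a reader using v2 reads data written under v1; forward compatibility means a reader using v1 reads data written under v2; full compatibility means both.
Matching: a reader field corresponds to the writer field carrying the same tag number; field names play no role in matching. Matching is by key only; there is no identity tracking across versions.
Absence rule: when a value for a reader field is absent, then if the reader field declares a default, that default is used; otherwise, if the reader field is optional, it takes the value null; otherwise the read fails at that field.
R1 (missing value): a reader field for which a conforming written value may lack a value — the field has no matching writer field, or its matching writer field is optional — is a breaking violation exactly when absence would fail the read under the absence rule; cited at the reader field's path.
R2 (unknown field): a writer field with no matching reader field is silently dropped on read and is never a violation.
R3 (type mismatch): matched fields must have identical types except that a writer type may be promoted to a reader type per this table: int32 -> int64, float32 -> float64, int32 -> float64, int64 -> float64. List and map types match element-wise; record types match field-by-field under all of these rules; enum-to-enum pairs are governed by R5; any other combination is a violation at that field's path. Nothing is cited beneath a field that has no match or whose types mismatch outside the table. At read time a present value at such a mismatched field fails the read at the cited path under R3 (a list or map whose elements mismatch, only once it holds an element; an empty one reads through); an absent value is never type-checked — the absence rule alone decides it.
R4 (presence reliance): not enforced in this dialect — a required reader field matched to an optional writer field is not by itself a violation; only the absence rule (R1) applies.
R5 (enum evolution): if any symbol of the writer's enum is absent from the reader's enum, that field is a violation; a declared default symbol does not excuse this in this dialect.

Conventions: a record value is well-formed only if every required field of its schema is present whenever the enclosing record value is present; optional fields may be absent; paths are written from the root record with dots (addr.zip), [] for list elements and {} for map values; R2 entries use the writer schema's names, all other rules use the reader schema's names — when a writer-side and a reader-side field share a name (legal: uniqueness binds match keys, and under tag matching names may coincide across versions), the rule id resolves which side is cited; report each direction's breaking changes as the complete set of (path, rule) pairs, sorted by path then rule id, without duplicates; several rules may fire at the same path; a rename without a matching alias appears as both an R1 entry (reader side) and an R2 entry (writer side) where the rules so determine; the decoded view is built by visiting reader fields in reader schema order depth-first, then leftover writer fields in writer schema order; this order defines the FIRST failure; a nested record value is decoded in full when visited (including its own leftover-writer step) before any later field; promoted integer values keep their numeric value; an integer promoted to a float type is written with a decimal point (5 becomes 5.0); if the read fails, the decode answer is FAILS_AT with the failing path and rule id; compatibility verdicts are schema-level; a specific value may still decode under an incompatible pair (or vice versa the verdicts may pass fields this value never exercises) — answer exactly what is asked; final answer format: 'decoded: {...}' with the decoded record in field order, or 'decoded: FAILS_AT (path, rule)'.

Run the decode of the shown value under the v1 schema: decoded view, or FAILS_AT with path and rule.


the writer's type comes first in each Invoice pair
decoding the Invoice value with the v1 reader:
  kind := "FAX"
  codes := {"alt": 10.0, "src": 0.0}
  archived := false (missing; default applied)
  quantity := -7
  retries := 12
  primary := true (from writer enabled)
  writer archived: no reader field; dropped
  => decoded: {"kind": "FAX", "codes": {"alt": 10.0, "src": 0.0}, "archived": false, "quantity": -7, "retries": 12, "primary": true}
the rest of the Invoice diff is inert for this question:
  field archived in record Invoice: tag 10 changed to 34 -> no rule fires on it and the decoded Invoice view is identical with or without it
  renamed field primary to enabled in record Invoice -> no rule fires on it and the decoded Invoice view is identical with or without it
  enum Color (field kind in record Invoice): symbol BLUE removed -> schema-level compatibility only; this Invoice value's decode is unchanged

decoded: {"kind": "FAX", "codes": {"alt": 10.0, "src": 0.0}, "archived": false, "quantity": -7, "retries": 12, "primary": true}


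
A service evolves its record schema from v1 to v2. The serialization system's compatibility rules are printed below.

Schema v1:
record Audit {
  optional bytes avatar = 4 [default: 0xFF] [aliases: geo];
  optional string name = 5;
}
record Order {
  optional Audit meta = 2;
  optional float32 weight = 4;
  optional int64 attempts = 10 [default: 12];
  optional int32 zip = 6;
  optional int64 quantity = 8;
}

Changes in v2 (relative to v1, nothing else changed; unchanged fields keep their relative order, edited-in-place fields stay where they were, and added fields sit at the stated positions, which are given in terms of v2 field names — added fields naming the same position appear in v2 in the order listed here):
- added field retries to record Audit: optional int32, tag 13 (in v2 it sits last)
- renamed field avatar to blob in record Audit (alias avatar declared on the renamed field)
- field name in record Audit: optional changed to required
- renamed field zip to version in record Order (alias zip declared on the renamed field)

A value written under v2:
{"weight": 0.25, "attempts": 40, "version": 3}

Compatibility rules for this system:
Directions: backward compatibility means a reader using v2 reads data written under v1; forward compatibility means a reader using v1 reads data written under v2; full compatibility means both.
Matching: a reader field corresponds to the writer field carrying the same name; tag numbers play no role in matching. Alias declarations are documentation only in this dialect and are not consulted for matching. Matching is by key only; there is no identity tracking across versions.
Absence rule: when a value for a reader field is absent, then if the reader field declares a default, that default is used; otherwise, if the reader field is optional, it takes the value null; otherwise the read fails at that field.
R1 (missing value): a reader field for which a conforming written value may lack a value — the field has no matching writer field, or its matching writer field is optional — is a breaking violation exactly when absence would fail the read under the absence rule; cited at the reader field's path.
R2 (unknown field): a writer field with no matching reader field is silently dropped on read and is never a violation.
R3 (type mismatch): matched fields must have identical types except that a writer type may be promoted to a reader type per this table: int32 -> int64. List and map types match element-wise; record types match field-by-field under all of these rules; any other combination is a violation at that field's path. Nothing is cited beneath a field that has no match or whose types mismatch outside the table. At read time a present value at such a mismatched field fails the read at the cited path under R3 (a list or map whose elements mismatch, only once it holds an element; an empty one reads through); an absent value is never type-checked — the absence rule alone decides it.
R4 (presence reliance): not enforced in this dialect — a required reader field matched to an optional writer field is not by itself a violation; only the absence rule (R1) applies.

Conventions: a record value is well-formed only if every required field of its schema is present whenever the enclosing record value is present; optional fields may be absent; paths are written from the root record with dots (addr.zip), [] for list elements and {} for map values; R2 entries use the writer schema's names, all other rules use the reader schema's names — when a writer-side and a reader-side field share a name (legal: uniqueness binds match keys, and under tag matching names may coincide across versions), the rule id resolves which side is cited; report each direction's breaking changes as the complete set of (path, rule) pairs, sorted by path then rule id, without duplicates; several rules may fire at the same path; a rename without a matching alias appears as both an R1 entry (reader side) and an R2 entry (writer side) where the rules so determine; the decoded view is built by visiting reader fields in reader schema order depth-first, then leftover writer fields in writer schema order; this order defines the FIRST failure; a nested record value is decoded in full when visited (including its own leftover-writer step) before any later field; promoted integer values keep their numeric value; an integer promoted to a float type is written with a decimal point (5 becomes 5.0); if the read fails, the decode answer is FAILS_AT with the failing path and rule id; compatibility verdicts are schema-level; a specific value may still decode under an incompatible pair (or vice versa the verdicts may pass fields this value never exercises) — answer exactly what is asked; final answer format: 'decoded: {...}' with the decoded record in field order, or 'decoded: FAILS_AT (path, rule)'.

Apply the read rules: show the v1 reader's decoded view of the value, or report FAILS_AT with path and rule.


each type pair in Order: writer, then reader
decode (reader v1):
  meta := null (not supplied -> null)
  weight := 0.25
  attempts := 40
  zip := null (not supplied -> null)
  quantity := null (not supplied -> null)
  writer version: unmatched, discarded
  => decoded: {"meta": null, "weight": 0.25, "attempts": 40, "zip": null, "quantity": null}
the other Order changes do not affect what is asked:
  added field retries to record Audit: optional int32, tag 13 (in v2 it sits last) -> fires no rule on Order under this dialect and leaves the result unchanged
  renamed field avatar to blob in record Audit (alias avatar declared on the renamed field) -> fires no rule on Order under this dialect and leaves the result unchanged
  field name in record Audit: optional changed to required -> schema-level compatibility only; this Order value's decode is unchanged

decoded: {"meta": null, "weight": 0.25, "attempts": 40, "zip": null, "quantity": null}
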